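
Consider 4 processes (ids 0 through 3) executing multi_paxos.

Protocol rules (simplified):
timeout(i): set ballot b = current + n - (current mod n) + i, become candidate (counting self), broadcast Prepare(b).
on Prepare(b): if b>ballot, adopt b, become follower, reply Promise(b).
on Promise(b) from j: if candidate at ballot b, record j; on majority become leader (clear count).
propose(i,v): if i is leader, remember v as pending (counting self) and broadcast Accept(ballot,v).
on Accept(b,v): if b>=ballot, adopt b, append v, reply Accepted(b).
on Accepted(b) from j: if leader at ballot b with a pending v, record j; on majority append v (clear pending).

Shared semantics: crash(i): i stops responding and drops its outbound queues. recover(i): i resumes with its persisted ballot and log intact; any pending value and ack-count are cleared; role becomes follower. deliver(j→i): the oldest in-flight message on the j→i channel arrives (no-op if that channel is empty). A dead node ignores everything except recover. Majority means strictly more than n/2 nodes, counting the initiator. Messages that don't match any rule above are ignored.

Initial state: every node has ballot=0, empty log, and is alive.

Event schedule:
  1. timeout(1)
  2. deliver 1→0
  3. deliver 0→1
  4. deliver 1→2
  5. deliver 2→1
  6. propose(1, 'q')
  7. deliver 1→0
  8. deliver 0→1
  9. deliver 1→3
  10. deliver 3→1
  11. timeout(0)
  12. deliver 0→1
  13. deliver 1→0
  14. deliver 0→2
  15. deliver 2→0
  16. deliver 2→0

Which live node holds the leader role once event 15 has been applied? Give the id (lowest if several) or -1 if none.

0

1. timeout(1):  <1:cand b5 ->
2. deliver 1→0:  <0:foll b5 ->
3. deliver 0→1:  nop
4. deliver 1→2:  <2:foll b5 ->
5. deliver 2→1:  <1:lead b5 ->
6. propose(1,'q'):  nop
7. deliver 1→0:  <0:foll b5 q>
8. deliver 0→1:  nop
9. deliver 1→3:  <3:foll b5 ->
10. deliver 3→1:  nop
11. timeout(0):  <0:cand b8 q>
12. deliver 0→1:  <1:foll b8 ->
13. deliver 1→0:  nop
14. deliver 0→2:  <2:foll b8 ->
15. deliver 2→0:  <0:lead b8 q>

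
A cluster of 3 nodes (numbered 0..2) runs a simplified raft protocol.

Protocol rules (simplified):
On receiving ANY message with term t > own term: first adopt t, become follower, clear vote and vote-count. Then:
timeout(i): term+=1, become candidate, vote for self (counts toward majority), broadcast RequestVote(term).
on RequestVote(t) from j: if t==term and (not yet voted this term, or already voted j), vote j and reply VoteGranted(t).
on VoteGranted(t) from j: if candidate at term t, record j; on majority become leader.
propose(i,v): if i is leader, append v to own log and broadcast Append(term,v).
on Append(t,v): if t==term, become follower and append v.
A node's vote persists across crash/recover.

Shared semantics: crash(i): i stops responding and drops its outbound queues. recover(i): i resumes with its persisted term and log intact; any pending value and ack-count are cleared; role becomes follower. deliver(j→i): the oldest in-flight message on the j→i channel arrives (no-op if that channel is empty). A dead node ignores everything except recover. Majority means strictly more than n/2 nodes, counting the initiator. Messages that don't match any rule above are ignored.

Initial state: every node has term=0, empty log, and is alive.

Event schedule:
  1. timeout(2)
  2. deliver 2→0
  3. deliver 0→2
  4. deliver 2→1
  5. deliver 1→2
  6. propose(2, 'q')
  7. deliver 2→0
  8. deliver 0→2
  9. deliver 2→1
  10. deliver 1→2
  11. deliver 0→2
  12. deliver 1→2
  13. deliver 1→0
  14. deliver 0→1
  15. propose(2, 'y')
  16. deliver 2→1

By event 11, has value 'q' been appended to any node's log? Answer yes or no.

1. timeout(2):  <2:cand t1 ->
2. deliver 2→0:  <0:foll t1 ->
3. deliver 0→2:  <2:lead t1 ->
4. deliver 2→1:  <1:foll t1 ->
5. deliver 1→2:  nop
6. propose(2,'q'):  <2:lead t1 q>
7. deliver 2→0:  <0:foll t1 q>
8. deliver 0→2:  nop
9. deliver 2→1:  <1:foll t1 q>
10. deliver 1→2:  nop
11. deliver 0→2:  nop

yes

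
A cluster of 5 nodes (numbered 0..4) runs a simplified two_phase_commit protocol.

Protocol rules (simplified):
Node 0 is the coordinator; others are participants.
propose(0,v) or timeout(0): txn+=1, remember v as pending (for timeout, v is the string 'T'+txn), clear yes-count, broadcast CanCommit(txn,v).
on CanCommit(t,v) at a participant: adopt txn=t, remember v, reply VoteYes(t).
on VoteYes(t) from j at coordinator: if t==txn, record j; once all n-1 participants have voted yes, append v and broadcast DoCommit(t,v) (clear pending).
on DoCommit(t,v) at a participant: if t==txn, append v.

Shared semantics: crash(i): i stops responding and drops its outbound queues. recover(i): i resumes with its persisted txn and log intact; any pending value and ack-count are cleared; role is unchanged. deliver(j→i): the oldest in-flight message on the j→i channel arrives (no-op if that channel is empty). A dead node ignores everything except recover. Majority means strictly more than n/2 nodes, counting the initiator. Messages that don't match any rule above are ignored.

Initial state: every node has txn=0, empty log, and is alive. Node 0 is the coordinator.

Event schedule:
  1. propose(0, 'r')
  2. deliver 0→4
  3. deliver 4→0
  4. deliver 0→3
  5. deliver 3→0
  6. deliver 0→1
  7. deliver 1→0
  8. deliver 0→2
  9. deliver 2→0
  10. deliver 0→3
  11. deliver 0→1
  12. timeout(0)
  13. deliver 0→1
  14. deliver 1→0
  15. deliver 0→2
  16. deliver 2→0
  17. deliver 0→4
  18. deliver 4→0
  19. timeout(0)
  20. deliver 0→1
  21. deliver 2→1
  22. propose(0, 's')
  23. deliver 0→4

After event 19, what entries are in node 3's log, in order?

r

[1] propose(0,'r') → N0(coor t1 [-])
[2] deliver 0→4 → N4(part t1 [-])
[3] deliver 4→0 → ∅
[4] deliver 0→3 → N3(part t1 [-])
[5] deliver 3→0 → ∅
[6] deliver 0→1 → N1(part t1 [-])
[7] deliver 1→0 → ∅
[8] deliver 0→2 → N2(part t1 [-])
[9] deliver 2→0 → N0(coor t1 [r])
[10] deliver 0→3 → N3(part t1 [r])
[11] deliver 0→1 → N1(part t1 [r])
[12] timeout(0) → N0(coor t2 [r])
[13] deliver 0→1 → N1(part t2 [r])
[14] deliver 1→0 → ∅
[15] deliver 0→2 → N2(part t1 [r])
[16] deliver 2→0 → ∅
[17] deliver 0→4 → N4(part t1 [r])
[18] deliver 4→0 → ∅
[19] timeout(0) → N0(coor t3 [r])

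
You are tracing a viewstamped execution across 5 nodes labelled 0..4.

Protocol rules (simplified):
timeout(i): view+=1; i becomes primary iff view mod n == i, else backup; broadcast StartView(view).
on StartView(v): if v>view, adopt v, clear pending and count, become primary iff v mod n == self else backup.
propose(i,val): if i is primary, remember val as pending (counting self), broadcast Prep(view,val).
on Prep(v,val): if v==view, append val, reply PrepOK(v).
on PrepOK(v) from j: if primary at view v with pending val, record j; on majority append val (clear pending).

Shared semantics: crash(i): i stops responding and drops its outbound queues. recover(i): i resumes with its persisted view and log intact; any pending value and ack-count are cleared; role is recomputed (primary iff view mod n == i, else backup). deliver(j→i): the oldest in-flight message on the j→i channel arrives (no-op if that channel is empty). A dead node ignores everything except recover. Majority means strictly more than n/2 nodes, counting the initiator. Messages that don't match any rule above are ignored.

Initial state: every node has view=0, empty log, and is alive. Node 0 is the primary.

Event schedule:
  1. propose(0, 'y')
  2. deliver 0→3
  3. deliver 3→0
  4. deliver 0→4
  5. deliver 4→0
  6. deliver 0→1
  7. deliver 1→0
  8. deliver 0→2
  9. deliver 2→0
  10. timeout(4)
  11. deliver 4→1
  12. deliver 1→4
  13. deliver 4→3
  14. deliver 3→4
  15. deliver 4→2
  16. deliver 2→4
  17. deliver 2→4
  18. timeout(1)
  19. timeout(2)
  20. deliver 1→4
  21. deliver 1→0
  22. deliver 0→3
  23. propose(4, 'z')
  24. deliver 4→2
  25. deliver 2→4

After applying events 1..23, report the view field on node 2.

2

1. propose(0,'y'):  nop
2. deliver 0→3:  <3:back v0 y>
3. deliver 3→0:  nop
4. deliver 0→4:  <4:back v0 y>
5. deliver 4→0:  <0:prim v0 y>
6. deliver 0→1:  <1:back v0 y>
7. deliver 1→0:  nop
8. deliver 0→2:  <2:back v0 y>
9. deliver 2→0:  nop
10. timeout(4):  <4:back v1 y>
11. deliver 4→1:  <1:prim v1 y>
12. deliver 1→4:  nop
13. deliver 4→3:  <3:back v1 y>
14. deliver 3→4:  nop
15. deliver 4→2:  <2:back v1 y>
16. deliver 2→4:  nop
17. deliver 2→4:  nop
18. timeout(1):  <1:back v2 y>
19. timeout(2):  <2:prim v2 y>
20. deliver 1→4:  <4:back v2 y>
21. deliver 1→0:  <0:back v2 y>
22. deliver 0→3:  nop
23. propose(4,'z'):  nop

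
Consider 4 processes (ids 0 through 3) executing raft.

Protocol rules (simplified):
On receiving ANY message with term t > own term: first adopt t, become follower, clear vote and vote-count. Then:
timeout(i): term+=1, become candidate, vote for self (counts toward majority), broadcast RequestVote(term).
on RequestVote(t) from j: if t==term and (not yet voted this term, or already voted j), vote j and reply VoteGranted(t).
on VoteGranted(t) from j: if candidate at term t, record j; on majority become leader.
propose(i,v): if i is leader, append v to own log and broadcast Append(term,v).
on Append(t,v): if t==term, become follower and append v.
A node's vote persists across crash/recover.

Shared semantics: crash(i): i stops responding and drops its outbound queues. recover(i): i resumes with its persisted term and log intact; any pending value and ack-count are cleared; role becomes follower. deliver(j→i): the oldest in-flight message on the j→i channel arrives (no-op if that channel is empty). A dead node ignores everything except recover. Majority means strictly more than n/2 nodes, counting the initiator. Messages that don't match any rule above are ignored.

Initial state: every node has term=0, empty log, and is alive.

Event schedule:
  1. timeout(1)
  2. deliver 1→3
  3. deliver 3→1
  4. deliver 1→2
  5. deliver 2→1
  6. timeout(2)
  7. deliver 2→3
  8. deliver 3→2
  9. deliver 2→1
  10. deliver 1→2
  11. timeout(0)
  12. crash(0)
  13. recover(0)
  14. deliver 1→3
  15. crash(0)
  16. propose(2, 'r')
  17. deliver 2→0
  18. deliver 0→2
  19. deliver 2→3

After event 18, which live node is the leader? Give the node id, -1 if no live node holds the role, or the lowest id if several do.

2

after 1 — timeout(1): n1:cand/t1/[-]
after 2 — deliver 1→3: n3:foll/t1/[-]
after 3 — deliver 3→1: ·
after 4 — deliver 1→2: n2:foll/t1/[-]
after 5 — deliver 2→1: n1:lead/t1/[-]
after 6 — timeout(2): n2:cand/t2/[-]
after 7 — deliver 2→3: n3:foll/t2/[-]
after 8 — deliver 3→2: ·
after 9 — deliver 2→1: n1:foll/t2/[-]
after 10 — deliver 1→2: n2:lead/t2/[-]
after 11 — timeout(0): n0:cand/t1/[-]
after 12 — crash(0): n0:✗cand/t1/[-]
after 13 — recover(0): n0:foll/t1/[-]
after 14 — deliver 1→3: ·
after 15 — crash(0): n0:✗foll/t1/[-]
after 16 — propose(2,'r'): n2:lead/t2/[r]
after 17 — deliver 2→0: ·
after 18 — deliver 0→2: ·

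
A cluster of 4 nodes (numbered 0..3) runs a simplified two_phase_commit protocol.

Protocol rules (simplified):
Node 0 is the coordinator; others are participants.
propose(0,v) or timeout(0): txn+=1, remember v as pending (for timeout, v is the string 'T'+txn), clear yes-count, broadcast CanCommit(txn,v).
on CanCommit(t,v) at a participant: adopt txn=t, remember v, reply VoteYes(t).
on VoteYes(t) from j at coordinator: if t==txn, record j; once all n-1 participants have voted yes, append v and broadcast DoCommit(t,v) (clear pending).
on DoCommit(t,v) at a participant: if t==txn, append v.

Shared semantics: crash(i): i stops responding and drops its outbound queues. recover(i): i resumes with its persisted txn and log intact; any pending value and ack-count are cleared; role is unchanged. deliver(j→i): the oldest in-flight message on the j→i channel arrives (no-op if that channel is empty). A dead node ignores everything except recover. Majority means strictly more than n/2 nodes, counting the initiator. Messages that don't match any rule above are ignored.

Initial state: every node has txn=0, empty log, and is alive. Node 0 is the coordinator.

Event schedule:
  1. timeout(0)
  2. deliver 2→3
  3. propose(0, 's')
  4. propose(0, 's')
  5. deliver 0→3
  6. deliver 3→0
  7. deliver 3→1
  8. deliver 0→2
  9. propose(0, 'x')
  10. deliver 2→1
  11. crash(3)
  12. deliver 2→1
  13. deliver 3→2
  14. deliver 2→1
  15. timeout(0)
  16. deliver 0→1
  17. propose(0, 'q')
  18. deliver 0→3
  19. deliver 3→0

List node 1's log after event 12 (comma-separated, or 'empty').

empty

1. timeout(0):  <0:coor t1 ->
2. deliver 2→3:  nop
3. propose(0,'s'):  <0:coor t2 ->
4. propose(0,'s'):  <0:coor t3 ->
5. deliver 0→3:  <3:part t1 ->
6. deliver 3→0:  nop
7. deliver 3→1:  nop
8. deliver 0→2:  <2:part t1 ->
9. propose(0,'x'):  <0:coor t4 ->
10. deliver 2→1:  nop
11. crash(3):  <3:✗part t1 ->
12. deliver 2→1:  nop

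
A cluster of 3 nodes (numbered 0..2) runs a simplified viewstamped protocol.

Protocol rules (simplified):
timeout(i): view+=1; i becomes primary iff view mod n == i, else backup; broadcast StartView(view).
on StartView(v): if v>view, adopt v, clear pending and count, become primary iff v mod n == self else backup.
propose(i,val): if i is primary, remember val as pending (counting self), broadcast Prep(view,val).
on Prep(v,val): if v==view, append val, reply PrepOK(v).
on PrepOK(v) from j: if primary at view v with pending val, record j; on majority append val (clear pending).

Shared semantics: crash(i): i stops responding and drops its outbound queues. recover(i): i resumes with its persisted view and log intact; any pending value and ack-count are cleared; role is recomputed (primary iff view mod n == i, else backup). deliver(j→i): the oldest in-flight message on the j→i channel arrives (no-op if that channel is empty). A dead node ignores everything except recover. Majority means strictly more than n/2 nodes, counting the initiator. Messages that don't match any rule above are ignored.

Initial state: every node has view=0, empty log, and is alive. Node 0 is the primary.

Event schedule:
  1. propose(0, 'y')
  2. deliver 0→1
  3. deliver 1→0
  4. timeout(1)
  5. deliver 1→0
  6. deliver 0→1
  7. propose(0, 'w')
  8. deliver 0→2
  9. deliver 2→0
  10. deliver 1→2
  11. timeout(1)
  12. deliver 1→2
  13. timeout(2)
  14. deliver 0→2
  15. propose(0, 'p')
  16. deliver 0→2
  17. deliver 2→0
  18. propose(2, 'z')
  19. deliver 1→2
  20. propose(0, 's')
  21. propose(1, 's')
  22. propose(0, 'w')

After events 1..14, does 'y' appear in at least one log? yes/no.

step 1 propose(0,'y'): —
step 2 deliver 0→1: 1={back,v=0,log=y}
step 3 deliver 1→0: 0={prim,v=0,log=y}
step 4 timeout(1): 1={prim,v=1,log=y}
step 5 deliver 1→0: 0={back,v=1,log=y}
step 6 deliver 0→1: —
step 7 propose(0,'w'): —
step 8 deliver 0→2: 2={back,v=0,log=y}
step 9 deliver 2→0: —
step 10 deliver 1→2: 2={back,v=1,log=y}
step 11 timeout(1): 1={back,v=2,log=y}
step 12 deliver 1→2: 2={prim,v=2,log=y}
step 13 timeout(2): 2={back,v=3,log=y}
step 14 deliver 0→2: —

yes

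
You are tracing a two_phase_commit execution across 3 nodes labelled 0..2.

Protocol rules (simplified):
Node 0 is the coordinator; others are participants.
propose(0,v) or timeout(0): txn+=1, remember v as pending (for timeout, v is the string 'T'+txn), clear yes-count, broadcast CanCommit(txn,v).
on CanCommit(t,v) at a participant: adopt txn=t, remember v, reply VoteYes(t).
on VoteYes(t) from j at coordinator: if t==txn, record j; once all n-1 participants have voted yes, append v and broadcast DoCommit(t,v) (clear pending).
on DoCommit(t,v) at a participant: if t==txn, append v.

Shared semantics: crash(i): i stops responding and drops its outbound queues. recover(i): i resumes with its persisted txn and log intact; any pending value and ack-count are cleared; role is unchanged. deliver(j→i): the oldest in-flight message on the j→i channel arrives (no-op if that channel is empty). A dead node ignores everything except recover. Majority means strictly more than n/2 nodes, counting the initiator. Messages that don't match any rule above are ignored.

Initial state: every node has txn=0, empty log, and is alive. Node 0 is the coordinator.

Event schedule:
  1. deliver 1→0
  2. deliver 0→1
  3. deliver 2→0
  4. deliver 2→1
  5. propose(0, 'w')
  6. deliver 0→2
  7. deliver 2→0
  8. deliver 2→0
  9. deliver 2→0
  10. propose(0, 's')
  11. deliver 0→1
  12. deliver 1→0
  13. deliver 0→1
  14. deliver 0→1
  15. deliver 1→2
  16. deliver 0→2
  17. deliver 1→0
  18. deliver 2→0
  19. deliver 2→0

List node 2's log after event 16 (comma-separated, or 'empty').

empty

e1 deliver 1→0: ·
e2 deliver 0→1: ·
e3 deliver 2→0: ·
e4 deliver 2→1: ·
e5 propose(0,'w'): 0[coor,t=1,-]
e6 deliver 0→2: 2[part,t=1,-]
e7 deliver 2→0: ·
e8 deliver 2→0: ·
e9 deliver 2→0: ·
e10 propose(0,'s'): 0[coor,t=2,-]
e11 deliver 0→1: 1[part,t=1,-]
e12 deliver 1→0: ·
e13 deliver 0→1: 1[part,t=2,-]
e14 deliver 0→1: ·
e15 deliver 1→2: ·
e16 deliver 0→2: 2[part,t=2,-]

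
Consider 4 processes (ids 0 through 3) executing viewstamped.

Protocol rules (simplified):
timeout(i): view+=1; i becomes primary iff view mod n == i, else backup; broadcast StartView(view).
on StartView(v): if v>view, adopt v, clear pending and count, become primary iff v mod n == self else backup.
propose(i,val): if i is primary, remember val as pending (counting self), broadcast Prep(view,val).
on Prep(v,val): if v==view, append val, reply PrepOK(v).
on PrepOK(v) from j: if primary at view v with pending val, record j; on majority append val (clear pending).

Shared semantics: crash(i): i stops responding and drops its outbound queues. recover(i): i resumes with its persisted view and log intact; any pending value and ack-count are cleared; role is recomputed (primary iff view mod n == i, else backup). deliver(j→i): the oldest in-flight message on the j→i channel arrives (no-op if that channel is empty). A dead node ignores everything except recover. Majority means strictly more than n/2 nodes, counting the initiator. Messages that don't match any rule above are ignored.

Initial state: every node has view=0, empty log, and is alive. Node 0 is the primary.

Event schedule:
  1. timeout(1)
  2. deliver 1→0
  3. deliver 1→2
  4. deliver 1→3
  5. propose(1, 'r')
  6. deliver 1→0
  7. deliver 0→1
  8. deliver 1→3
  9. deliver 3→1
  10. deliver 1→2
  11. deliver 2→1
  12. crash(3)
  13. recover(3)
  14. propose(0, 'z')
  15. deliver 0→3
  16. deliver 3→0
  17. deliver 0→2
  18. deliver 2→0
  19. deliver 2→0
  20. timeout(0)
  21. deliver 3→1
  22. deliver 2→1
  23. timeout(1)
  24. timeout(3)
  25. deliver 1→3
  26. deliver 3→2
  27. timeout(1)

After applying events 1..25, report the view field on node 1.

1. timeout(1):  <1:prim v1 ->
2. deliver 1→0:  <0:back v1 ->
3. deliver 1→2:  <2:back v1 ->
4. deliver 1→3:  <3:back v1 ->
5. propose(1,'r'):  nop
6. deliver 1→0:  <0:back v1 r>
7. deliver 0→1:  nop
8. deliver 1→3:  <3:back v1 r>
9. deliver 3→1:  <1:prim v1 r>
10. deliver 1→2:  <2:back v1 r>
11. deliver 2→1:  nop
12. crash(3):  <3:✗back v1 r>
13. recover(3):  <3:back v1 r>
14. propose(0,'z'):  nop
15. deliver 0→3:  nop
16. deliver 3→0:  nop
17. deliver 0→2:  nop
18. deliver 2→0:  nop
19. deliver 2→0:  nop
20. timeout(0):  <0:back v2 r>
21. deliver 3→1:  nop
22. deliver 2→1:  nop
23. timeout(1):  <1:back v2 r>
24. timeout(3):  <3:back v2 r>
25. deliver 1→3:  nop

2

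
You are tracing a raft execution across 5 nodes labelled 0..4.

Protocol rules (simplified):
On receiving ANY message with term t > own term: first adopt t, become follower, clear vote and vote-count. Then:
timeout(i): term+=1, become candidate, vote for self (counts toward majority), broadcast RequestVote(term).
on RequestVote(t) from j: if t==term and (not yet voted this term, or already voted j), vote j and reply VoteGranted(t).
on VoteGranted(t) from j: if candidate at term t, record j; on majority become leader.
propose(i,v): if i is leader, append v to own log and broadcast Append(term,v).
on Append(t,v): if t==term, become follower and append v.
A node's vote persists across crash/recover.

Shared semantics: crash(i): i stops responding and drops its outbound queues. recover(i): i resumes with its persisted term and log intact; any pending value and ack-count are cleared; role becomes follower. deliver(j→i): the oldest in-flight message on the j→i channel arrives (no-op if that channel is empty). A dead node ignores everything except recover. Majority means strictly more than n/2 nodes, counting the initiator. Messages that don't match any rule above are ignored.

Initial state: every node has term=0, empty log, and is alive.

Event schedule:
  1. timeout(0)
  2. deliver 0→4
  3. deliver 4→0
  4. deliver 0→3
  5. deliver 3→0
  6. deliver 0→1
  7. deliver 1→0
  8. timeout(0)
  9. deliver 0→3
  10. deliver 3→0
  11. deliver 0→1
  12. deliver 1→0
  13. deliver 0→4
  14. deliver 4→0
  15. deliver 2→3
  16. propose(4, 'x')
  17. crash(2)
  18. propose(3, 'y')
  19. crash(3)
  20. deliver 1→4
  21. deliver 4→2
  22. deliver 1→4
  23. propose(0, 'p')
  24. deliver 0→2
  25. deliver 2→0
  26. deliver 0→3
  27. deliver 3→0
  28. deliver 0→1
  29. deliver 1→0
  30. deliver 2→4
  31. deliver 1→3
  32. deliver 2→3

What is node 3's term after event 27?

1. timeout(0):  <0:cand t1 ->
2. deliver 0→4:  <4:foll t1 ->
3. deliver 4→0:  nop
4. deliver 0→3:  <3:foll t1 ->
5. deliver 3→0:  <0:lead t1 ->
6. deliver 0→1:  <1:foll t1 ->
7. deliver 1→0:  nop
8. timeout(0):  <0:cand t2 ->
9. deliver 0→3:  <3:foll t2 ->
10. deliver 3→0:  nop
11. deliver 0→1:  <1:foll t2 ->
12. deliver 1→0:  <0:lead t2 ->
13. deliver 0→4:  <4:foll t2 ->
14. deliver 4→0:  nop
15. deliver 2→3:  nop
16. propose(4,'x'):  nop
17. crash(2):  <2:✗foll t0 ->
18. propose(3,'y'):  nop
19. crash(3):  <3:✗foll t2 ->
20. deliver 1→4:  nop
21. deliver 4→2:  nop
22. deliver 1→4:  nop
23. propose(0,'p'):  <0:lead t2 p>
24. deliver 0→2:  nop
25. deliver 2→0:  nop
26. deliver 0→3:  nop
27. deliver 3→0:  nop

2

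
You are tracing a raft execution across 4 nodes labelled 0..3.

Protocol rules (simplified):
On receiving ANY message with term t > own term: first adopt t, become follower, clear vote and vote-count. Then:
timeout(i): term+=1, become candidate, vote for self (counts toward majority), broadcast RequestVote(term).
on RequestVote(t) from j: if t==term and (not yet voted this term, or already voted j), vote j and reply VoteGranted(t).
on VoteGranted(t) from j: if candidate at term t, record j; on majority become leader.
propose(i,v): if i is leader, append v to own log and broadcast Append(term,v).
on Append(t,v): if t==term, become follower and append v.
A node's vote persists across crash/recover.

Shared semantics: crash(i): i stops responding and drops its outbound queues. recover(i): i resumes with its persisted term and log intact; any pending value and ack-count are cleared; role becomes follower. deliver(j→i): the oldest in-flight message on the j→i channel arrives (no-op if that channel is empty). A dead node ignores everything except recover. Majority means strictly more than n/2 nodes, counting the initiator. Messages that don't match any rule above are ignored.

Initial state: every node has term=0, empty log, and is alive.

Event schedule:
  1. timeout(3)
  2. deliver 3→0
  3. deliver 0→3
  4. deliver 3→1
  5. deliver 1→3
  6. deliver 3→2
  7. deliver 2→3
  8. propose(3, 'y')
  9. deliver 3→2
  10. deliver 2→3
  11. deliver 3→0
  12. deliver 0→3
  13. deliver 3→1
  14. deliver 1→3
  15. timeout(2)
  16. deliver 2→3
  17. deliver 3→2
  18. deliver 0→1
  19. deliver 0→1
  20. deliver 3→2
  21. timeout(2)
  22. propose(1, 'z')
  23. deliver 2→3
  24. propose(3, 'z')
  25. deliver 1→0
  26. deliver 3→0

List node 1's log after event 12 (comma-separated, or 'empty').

step 1 timeout(3): 3={cand,t=1,log=-}
step 2 deliver 3→0: 0={foll,t=1,log=-}
step 3 deliver 0→3: —
step 4 deliver 3→1: 1={foll,t=1,log=-}
step 5 deliver 1→3: 3={lead,t=1,log=-}
step 6 deliver 3→2: 2={foll,t=1,log=-}
step 7 deliver 2→3: —
step 8 propose(3,'y'): 3={lead,t=1,log=y}
step 9 deliver 3→2: 2={foll,t=1,log=y}
step 10 deliver 2→3: —
step 11 deliver 3→0: 0={foll,t=1,log=y}
step 12 deliver 0→3: —

empty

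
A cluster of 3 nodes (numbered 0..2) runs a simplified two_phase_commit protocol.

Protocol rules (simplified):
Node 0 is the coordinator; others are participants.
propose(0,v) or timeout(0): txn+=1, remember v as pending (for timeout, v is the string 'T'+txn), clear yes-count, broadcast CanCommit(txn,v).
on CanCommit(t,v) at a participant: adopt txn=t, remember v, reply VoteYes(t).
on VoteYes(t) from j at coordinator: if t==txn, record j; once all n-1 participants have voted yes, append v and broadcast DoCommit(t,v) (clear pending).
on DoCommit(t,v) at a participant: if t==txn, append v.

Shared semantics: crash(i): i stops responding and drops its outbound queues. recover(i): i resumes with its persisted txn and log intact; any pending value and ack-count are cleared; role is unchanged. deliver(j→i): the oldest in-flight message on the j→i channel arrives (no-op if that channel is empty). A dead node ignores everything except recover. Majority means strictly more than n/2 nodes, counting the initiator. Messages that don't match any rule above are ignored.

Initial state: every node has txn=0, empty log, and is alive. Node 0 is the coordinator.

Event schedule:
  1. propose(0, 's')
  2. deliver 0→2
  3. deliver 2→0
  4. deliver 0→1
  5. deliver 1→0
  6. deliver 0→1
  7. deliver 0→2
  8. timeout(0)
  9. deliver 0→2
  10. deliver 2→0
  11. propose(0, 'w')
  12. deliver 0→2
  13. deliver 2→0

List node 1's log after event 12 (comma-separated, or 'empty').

s

e1 propose(0,'s'): 0[coor,t=1,-]
e2 deliver 0→2: 2[part,t=1,-]
e3 deliver 2→0: ·
e4 deliver 0→1: 1[part,t=1,-]
e5 deliver 1→0: 0[coor,t=1,s]
e6 deliver 0→1: 1[part,t=1,s]
e7 deliver 0→2: 2[part,t=1,s]
e8 timeout(0): 0[coor,t=2,s]
e9 deliver 0→2: 2[part,t=2,s]
e10 deliver 2→0: ·
e11 propose(0,'w'): 0[coor,t=3,s]
e12 deliver 0→2: 2[part,t=3,s]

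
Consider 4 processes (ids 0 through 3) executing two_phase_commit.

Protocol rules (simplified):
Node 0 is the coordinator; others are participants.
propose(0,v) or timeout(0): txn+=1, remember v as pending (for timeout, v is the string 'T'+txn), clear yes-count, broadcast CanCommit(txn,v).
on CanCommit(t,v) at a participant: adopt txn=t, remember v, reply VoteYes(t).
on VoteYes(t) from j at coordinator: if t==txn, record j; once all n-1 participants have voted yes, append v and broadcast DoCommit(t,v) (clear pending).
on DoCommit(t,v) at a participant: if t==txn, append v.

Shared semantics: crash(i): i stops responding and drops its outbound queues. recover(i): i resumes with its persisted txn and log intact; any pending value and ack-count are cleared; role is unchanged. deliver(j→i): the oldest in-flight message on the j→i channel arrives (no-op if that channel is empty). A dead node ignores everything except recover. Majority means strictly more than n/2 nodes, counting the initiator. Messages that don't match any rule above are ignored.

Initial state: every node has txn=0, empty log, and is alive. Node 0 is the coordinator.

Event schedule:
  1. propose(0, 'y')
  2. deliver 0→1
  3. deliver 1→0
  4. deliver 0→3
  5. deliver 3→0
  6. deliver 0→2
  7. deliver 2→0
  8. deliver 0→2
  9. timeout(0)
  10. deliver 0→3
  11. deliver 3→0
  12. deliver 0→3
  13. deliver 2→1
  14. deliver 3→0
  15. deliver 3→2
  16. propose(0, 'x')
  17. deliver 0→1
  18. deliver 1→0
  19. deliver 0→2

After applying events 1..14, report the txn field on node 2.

e1 propose(0,'y'): 0[coor,t=1,-]
e2 deliver 0→1: 1[part,t=1,-]
e3 deliver 1→0: ·
e4 deliver 0→3: 3[part,t=1,-]
e5 deliver 3→0: ·
e6 deliver 0→2: 2[part,t=1,-]
e7 deliver 2→0: 0[coor,t=1,y]
e8 deliver 0→2: 2[part,t=1,y]
e9 timeout(0): 0[coor,t=2,y]
e10 deliver 0→3: 3[part,t=1,y]
e11 deliver 3→0: ·
e12 deliver 0→3: 3[part,t=2,y]
e13 deliver 2→1: ·
e14 deliver 3→0: ·

1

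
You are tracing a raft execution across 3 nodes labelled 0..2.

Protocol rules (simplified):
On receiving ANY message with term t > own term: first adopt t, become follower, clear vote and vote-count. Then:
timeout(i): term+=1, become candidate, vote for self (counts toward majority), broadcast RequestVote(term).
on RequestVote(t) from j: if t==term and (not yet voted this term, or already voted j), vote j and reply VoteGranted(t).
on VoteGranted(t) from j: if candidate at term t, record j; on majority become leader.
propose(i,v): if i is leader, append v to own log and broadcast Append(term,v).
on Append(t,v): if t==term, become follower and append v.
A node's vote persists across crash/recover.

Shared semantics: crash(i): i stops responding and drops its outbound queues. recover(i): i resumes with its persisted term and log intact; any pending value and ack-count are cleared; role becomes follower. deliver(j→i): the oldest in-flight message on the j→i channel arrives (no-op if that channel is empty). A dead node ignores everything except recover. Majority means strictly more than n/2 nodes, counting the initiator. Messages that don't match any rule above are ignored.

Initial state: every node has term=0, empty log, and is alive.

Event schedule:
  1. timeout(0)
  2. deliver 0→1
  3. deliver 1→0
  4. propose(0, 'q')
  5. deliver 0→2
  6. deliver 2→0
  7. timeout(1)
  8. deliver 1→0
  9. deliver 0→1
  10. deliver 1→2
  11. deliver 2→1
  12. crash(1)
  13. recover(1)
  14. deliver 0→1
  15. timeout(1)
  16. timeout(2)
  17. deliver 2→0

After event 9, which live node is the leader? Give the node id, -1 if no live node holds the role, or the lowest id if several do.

[1] timeout(0) → N0(cand t1 [-])
[2] deliver 0→1 → N1(foll t1 [-])
[3] deliver 1→0 → N0(lead t1 [-])
[4] propose(0,'q') → N0(lead t1 [q])
[5] deliver 0→2 → N2(foll t1 [-])
[6] deliver 2→0 → ∅
[7] timeout(1) → N1(cand t2 [-])
[8] deliver 1→0 → N0(foll t2 [q])
[9] deliver 0→1 → ∅

-1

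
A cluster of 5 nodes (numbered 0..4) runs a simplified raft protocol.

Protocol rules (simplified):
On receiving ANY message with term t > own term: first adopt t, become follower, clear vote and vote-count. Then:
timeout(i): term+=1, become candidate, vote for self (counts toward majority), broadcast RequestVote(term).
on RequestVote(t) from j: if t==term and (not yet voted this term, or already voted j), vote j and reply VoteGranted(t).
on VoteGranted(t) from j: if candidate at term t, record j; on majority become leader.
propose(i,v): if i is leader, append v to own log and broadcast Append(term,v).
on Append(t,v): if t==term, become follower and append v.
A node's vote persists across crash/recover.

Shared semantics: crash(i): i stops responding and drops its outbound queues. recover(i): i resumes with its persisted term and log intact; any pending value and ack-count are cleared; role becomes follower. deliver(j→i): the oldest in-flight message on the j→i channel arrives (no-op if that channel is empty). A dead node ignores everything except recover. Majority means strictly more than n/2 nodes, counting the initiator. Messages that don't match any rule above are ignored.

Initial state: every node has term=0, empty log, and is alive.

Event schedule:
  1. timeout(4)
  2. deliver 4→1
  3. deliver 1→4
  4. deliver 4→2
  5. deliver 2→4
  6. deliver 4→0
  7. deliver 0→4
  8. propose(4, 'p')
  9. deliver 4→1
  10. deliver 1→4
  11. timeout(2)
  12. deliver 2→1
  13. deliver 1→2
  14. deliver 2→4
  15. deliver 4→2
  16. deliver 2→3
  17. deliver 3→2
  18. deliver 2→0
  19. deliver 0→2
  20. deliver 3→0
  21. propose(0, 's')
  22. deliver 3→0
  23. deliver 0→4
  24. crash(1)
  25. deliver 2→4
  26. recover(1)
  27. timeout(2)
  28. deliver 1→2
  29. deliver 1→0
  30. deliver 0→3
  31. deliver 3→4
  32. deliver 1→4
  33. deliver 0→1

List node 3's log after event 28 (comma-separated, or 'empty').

step 1 timeout(4): 4={cand,t=1,log=-}
step 2 deliver 4→1: 1={foll,t=1,log=-}
step 3 deliver 1→4: —
step 4 deliver 4→2: 2={foll,t=1,log=-}
step 5 deliver 2→4: 4={lead,t=1,log=-}
step 6 deliver 4→0: 0={foll,t=1,log=-}
step 7 deliver 0→4: —
step 8 propose(4,'p'): 4={lead,t=1,log=p}
step 9 deliver 4→1: 1={foll,t=1,log=p}
step 10 deliver 1→4: —
step 11 timeout(2): 2={cand,t=2,log=-}
step 12 deliver 2→1: 1={foll,t=2,log=p}
step 13 deliver 1→2: —
step 14 deliver 2→4: 4={foll,t=2,log=p}
step 15 deliver 4→2: —
step 16 deliver 2→3: 3={foll,t=2,log=-}
step 17 deliver 3→2: 2={lead,t=2,log=-}
step 18 deliver 2→0: 0={foll,t=2,log=-}
step 19 deliver 0→2: —
step 20 deliver 3→0: —
step 21 propose(0,'s'): —
step 22 deliver 3→0: —
step 23 deliver 0→4: —
step 24 crash(1): 1={✗foll,t=2,log=p}
step 25 deliver 2→4: —
step 26 recover(1): 1={foll,t=2,log=p}
step 27 timeout(2): 2={cand,t=3,log=-}
step 28 deliver 1→2: —

empty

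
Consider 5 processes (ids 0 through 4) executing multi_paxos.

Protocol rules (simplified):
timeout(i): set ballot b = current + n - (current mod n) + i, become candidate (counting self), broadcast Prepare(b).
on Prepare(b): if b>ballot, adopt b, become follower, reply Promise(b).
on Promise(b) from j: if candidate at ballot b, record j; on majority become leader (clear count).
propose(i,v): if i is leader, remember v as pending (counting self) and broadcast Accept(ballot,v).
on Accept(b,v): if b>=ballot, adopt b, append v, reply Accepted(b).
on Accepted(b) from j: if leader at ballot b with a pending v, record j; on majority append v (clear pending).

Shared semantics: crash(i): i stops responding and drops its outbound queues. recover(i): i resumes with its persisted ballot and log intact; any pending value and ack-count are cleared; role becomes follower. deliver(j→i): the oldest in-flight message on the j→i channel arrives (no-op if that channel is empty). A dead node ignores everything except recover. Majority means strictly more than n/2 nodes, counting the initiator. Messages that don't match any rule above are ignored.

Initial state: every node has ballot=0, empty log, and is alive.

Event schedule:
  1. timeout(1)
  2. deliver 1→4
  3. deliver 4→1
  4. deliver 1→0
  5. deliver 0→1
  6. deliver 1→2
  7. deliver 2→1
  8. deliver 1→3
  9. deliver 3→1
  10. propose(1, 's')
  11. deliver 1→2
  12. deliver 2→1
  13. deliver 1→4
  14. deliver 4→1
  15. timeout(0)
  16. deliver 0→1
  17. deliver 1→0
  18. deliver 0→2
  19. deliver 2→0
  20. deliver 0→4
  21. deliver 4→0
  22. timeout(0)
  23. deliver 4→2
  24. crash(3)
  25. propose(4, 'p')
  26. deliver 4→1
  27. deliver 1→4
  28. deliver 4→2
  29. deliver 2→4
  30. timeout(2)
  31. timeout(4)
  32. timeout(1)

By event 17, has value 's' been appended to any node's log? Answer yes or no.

yes

after 1 — timeout(1): n1:cand/b6/[-]
after 2 — deliver 1→4: n4:foll/b6/[-]
after 3 — deliver 4→1: ·
after 4 — deliver 1→0: n0:foll/b6/[-]
after 5 — deliver 0→1: n1:lead/b6/[-]
after 6 — deliver 1→2: n2:foll/b6/[-]
after 7 — deliver 2→1: ·
after 8 — deliver 1→3: n3:foll/b6/[-]
after 9 — deliver 3→1: ·
after 10 — propose(1,'s'): ·
after 11 — deliver 1→2: n2:foll/b6/[s]
after 12 — deliver 2→1: ·
after 13 — deliver 1→4: n4:foll/b6/[s]
after 14 — deliver 4→1: n1:lead/b6/[s]
after 15 — timeout(0): n0:cand/b10/[-]
after 16 — deliver 0→1: n1:foll/b10/[s]
after 17 — deliver 1→0: ·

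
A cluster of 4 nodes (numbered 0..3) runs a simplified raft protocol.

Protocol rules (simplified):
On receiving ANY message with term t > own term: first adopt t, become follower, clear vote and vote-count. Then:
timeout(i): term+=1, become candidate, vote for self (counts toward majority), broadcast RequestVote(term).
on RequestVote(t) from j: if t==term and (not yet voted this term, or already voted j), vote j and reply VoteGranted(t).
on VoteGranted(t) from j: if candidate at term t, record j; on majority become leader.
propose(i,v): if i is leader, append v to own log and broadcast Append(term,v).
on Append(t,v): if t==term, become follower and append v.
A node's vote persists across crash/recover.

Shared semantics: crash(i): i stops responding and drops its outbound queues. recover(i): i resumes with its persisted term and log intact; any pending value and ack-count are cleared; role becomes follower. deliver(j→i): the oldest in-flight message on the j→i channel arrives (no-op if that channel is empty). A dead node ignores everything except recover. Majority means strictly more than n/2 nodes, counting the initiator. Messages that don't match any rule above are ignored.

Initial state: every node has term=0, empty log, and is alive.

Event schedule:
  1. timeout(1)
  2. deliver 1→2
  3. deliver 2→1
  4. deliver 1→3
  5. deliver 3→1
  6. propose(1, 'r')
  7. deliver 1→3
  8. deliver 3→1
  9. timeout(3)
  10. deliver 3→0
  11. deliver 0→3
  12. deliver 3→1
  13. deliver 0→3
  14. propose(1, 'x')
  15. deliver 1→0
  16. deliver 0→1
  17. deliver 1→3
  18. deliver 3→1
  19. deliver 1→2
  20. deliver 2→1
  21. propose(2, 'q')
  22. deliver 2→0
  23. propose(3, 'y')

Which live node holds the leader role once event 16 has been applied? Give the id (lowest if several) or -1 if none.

step 1 timeout(1): 1={cand,t=1,log=-}
step 2 deliver 1→2: 2={foll,t=1,log=-}
step 3 deliver 2→1: —
step 4 deliver 1→3: 3={foll,t=1,log=-}
step 5 deliver 3→1: 1={lead,t=1,log=-}
step 6 propose(1,'r'): 1={lead,t=1,log=r}
step 7 deliver 1→3: 3={foll,t=1,log=r}
step 8 deliver 3→1: —
step 9 timeout(3): 3={cand,t=2,log=r}
step 10 deliver 3→0: 0={foll,t=2,log=-}
step 11 deliver 0→3: —
step 12 deliver 3→1: 1={foll,t=2,log=r}
step 13 deliver 0→3: —
step 14 propose(1,'x'): —
step 15 deliver 1→0: —
step 16 deliver 0→1: —

-1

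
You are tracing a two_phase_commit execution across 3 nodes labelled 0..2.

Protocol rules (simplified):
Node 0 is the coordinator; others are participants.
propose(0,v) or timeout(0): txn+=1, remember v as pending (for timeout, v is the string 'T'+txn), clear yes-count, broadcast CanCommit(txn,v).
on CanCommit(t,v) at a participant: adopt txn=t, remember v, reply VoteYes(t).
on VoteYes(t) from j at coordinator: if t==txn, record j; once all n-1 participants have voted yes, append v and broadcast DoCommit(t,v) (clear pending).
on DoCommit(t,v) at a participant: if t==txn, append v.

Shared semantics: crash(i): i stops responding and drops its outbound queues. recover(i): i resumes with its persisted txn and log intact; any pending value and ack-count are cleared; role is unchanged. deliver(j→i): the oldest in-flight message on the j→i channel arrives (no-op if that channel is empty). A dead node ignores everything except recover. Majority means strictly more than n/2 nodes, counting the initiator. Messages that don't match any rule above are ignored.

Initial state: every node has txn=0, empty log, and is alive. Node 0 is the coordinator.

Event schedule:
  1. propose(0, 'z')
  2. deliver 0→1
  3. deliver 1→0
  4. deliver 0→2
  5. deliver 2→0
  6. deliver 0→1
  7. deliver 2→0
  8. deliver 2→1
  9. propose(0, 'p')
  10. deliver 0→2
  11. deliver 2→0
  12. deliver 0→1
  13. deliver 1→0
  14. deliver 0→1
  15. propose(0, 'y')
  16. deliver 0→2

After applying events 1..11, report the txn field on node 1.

1

after 1 — propose(0,'z'): n0:coor/t1/[-]
after 2 — deliver 0→1: n1:part/t1/[-]
after 3 — deliver 1→0: ·
after 4 — deliver 0→2: n2:part/t1/[-]
after 5 — deliver 2→0: n0:coor/t1/[z]
after 6 — deliver 0→1: n1:part/t1/[z]
after 7 — deliver 2→0: ·
after 8 — deliver 2→1: ·
after 9 — propose(0,'p'): n0:coor/t2/[z]
after 10 — deliver 0→2: n2:part/t1/[z]
after 11 — deliver 2→0: ·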